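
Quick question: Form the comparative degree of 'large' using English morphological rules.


Apply comparative formation (ends in e: add -r): 'large' -> 'larger'.

larger


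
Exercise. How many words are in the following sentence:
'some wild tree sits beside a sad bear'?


Split into words: some | wild | tree | sits | beside | a | sad | bear = 8 words.

8


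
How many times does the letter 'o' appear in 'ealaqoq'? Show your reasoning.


Letter 'o' in 'ealaqoq': found at position(s) 6 = 1 occurrence(s).

1


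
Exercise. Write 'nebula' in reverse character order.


Reverse 'nebula' character by character: 'aluben'.

aluben


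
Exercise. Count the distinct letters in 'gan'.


Unique letters in 'gan': {a, g, n} = 3 distinct letters.

3


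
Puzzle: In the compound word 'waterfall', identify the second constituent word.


Split 'waterfall' into 'water' + 'fall'. The second part is 'fall'.

fall


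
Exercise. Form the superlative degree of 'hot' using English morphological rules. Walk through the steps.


Apply superlative formation (double final consonant, add -est): 'hot' -> 'hottest'.

hottest


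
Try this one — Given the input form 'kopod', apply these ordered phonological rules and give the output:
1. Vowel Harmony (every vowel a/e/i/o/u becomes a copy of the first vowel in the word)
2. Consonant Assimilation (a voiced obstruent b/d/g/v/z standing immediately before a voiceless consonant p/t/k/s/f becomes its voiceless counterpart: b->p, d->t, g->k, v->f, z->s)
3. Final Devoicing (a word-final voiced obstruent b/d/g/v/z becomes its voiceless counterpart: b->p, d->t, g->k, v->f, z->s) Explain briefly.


Starting form: 'kopod'
Rule 1: Vowel Harmony: all vowels already match. No change.
Rule 2: Consonant Assimilation: no voiced obstruent (b/d/g/v/z) stands immediately before a voiceless consonant (p/t/k/s/f). No change.
Rule 3: Final Devoicing: word-final voiced obstruent 'd' becomes voiceless 't'. 'kopod' -> 'kopot'
Final form: 'kopot'

kopot


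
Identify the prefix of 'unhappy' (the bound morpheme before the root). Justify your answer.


The word 'unhappy' = 'un' (prefix) + 'happy' (root). The prefix is 'un'.

un


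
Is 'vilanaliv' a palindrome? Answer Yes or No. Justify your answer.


Forward: 'vilanaliv'
Reversed: 'vilanaliv'
They are identical.

Yes


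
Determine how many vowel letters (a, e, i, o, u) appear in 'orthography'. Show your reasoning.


Vowels in 'orthography': o, o, a = 3 vowels.

3


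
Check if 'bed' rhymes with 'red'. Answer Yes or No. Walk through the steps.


Rime (stressed vowel + following sounds) of 'bed': -ed = /ɛd/
Rime of 'red': -ed = /ɛd/
/ɛd/ and /ɛd/ are the same ending sound, so the words rhyme.

Yes


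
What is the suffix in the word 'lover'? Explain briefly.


The word 'lover' = 'love' (root) + '-er' (suffix). The suffix is '-er'.

er


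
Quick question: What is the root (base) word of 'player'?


Remove suffix '-er' from 'player' to get root 'play'.

play


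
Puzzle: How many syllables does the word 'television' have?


Break 'television' into syllables: tel-e-vi-sion -> tel | e | vi | sion = 4 syllables

4 syllables


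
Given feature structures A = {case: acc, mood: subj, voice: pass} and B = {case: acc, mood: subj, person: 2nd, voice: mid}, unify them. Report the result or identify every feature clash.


Compare features:
case: A=acc vs B=acc -> unified: acc
mood: A=subj vs B=subj -> unified: subj
person: A=_ vs B=2nd -> unified: 2nd
voice: A=pass vs B=mid -> CLASH
Clash detected on feature 'voice' (pass vs mid); unification fails.

CLASH on 'voice' (pass vs mid)


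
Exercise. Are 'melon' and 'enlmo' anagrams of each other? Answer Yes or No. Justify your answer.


Sorted letters of 'melon': 'elmno'
Sorted letters of 'enlmo': 'elmno'
They match.

Yes


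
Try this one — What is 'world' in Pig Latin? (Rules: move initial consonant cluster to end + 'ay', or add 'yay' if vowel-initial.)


'world': move consonant cluster 'w' to end and add 'ay': 'orldway'.

orldway


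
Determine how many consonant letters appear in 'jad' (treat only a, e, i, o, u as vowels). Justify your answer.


Consonants in 'jad': j, d = 2 consonants.

2


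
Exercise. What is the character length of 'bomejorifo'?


Spell out 'bomejorifo' and number each letter: b(1), o(2), m(3), e(4), j(5), o(6), r(7), i(8), f(9), o(10). Total: 10 letters.

10


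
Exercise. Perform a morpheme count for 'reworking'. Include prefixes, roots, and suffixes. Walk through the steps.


Decomposition: re- (prefix) + work (root) + -ing (suffix) = 3 morpheme(s)

3 morphemes


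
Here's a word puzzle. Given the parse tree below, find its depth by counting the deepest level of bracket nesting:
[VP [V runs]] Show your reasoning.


Count bracket nesting levels:
'[' at pos 0: depth = 1
'[' at pos 4: depth = 2
Maximum depth reached: 2

2


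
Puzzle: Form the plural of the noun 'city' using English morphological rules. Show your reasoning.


Apply rule: Change -y to -ies (consonant + y). 'city' becomes 'cities'.

cities


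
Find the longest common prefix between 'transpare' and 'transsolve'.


Compare from the start: 5 characters match: 'trans'. Mismatch at position 6: 'p' vs 's'.

trans


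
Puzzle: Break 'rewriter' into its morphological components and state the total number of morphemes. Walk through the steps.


Step 1: Identify prefix: 're' (meaning: again)
Step 2: Identify root: 'write'
Step 3: Identify suffix(es): 'er'
Decomposition: re- (prefix: again) + write (root) + -er (suffix: one who)
Total morphemes: 3

3 morphemes (re- (prefix: again) + write (root) + -er (suffix: one who))


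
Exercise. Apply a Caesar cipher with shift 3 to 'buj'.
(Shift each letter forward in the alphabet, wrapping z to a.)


Shift each letter by 3: b -> e, u -> x, j -> m. Result: 'exm'.

exm


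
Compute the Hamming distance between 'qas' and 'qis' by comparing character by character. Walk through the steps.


Alignment:
Position 1: 'q' vs 'q' = match
Position 2: 'a' vs 'i' = DIFFER
Position 3: 's' vs 's' = match
Total differences: 1

1


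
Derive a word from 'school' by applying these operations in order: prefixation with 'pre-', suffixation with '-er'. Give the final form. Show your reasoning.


Step 1: Add prefix 'pre-' to 'school' = 'preschool'
Step 2: Add suffix '-er' to 'preschool' = 'preschooler'

preschooler


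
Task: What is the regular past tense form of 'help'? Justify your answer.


Apply rule: Add -ed. 'help' becomes 'helped'.

helped


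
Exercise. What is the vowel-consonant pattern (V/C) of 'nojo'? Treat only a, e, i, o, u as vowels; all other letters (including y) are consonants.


Letter mapping: n = C, o = V, j = C, o = V.

CVCV


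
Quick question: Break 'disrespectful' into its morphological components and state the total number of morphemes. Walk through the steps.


Step 1: Identify prefix: 'dis' (meaning: not/apart)
Step 2: Identify root: 'respect'
Step 3: Identify suffix(es): 'ful'
Decomposition: dis- (prefix: not/apart) + respect (root) + -ful (suffix: full of)
Total morphemes: 3

3 morphemes (dis- (prefix: not/apart) + respect (root) + -ful (suffix: full of))


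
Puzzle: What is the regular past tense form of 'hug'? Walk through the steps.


Apply rule: Double final consonant and add -ed. 'hug' becomes 'hugged'.

hugged


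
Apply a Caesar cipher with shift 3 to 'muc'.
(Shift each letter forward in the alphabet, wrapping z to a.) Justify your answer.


Shift each letter by 3: m -> p, u -> x, c -> f. Result: 'pxf'.

pxf


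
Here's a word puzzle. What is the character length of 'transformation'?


Spell out 'transformation' and number each letter: t(1), r(2), a(3), n(4), s(5), f(6), o(7), r(8), m(9), a(10), t(11), i(12), o(13), n(14). Total: 14 letters.

14


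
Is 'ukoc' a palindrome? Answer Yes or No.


Forward: 'ukoc'
Reversed: 'coku'
They differ.

No


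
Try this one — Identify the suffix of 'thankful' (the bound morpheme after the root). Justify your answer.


The word 'thankful' = 'thank' (root) + '-ful' (suffix). The suffix is '-ful'.

ful


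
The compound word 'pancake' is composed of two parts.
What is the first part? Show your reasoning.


Split 'pancake' into 'pan' + 'cake'. The first part is 'pan'.

pan


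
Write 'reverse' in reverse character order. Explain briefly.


Reverse 'reverse' character by character: 'esrever'.

esrever


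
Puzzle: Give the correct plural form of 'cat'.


Apply rule: Add -s. 'cat' becomes 'cats'.

cats


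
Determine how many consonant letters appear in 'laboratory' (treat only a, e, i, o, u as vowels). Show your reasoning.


Consonants in 'laboratory': l, b, r, t, r, y = 6 consonants.

6


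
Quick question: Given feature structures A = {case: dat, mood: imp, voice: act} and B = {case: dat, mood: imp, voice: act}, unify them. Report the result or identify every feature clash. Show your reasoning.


Compare features:
case: A=dat vs B=dat -> unified: dat
mood: A=imp vs B=imp -> unified: imp
voice: A=act vs B=act -> unified: act
No clashes found.

Unified: {case: dat, mood: imp, voice: act}


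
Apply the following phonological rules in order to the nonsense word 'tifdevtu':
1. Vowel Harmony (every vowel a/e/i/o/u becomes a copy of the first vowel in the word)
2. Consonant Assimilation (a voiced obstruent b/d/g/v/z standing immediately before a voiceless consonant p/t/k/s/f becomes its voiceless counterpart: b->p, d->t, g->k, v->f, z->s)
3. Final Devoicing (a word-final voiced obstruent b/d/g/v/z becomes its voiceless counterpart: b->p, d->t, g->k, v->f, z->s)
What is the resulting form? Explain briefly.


Starting form: 'tifdevtu'
Rule 1: Vowel Harmony: all vowels become 'i' (matching first vowel). 'tifdevtu' -> 'tifdivti'
Rule 2: Consonant Assimilation: voiced obstruent before voiceless consonant becomes voiceless ('vt' -> 'ft'). 'tifdivti' -> 'tifdifti'
Rule 3: Final Devoicing: the word ends in the vowel 'i', not a consonant. No change.
Final form: 'tifdifti'

tifdifti


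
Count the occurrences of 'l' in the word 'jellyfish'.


Letter 'l' in 'jellyfish': found at position(s) 3, 4 = 2 occurrence(s).

2


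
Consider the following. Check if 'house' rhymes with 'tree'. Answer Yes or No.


Rime (stressed vowel + following sounds) of 'house': -ouse = /aʊs/
Rime of 'tree': -ee = /iː/
/aʊs/ and /iː/ are different ending sounds, so the words do not rhyme.

No


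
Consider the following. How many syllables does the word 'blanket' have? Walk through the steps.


Break 'blanket' into syllables: blan-ket -> blan | ket = 2 syllables

2 syllables


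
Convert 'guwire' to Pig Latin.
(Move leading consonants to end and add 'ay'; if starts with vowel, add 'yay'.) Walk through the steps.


'guwire': move consonant cluster 'g' to end and add 'ay': 'uwiregay'.

uwiregay


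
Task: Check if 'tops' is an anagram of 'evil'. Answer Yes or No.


Sorted letters of 'tops': 'opst'
Sorted letters of 'evil': 'eilv'
They do not match.

No


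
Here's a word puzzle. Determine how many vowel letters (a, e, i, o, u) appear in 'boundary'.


Vowels in 'boundary': o, u, a = 3 vowels.

3


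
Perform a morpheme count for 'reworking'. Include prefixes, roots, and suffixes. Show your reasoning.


Decomposition: re- (prefix) + work (root) + -ing (suffix) = 3 morpheme(s)

3 morphemes


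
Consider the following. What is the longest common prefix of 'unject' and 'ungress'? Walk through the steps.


Compare from the start: 2 characters match: 'un'. Mismatch at position 3: 'j' vs 'g'.

un


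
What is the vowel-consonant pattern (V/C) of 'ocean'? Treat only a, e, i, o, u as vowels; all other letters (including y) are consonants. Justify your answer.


Letter mapping: o = V, c = C, e = V, a = V, n = C.

VCVVC


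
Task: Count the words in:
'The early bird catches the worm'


Split into words: The | early | bird | catches | the | worm = 6 words.

6


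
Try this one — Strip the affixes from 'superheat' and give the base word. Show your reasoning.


Remove prefix 'super' from 'superheat' to get root 'heat'.

heat


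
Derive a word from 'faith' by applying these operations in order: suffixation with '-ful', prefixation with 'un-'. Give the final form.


Step 1: Add suffix '-ful' to 'faith' = 'faithful'
Step 2: Add prefix 'un-' to 'faithful' = 'unfaithful'

unfaithful


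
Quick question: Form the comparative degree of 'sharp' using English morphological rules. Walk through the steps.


Apply comparative formation (add -er): 'sharp' -> 'sharper'.

sharper


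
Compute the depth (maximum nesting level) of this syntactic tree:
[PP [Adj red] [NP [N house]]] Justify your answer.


Count bracket nesting levels:
'[' at pos 0: depth = 1
'[' at pos 4: depth = 2
'[' at pos 14: depth = 2
'[' at pos 18: depth = 3
Maximum depth reached: 3

3


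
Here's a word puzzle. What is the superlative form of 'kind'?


Apply superlative formation (add -est): 'kind' -> 'kindest'.

kindest


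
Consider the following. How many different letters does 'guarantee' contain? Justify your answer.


Unique letters in 'guarantee': {a, e, g, n, r, t, u} = 7 distinct letters.

7


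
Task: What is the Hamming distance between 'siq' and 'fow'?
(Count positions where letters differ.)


Alignment:
Position 1: 's' vs 'f' = DIFFER
Position 2: 'i' vs 'o' = DIFFER
Position 3: 'q' vs 'w' = DIFFER
Total differences: 3

3


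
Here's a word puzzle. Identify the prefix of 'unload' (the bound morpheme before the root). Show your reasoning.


The word 'unload' = 'un' (prefix) + 'load' (root). The prefix is 'un'.

un


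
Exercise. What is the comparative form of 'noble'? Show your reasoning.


Apply comparative formation (ends in e: add -r): 'noble' -> 'nobler'.

nobler


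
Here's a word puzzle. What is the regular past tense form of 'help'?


Apply rule: Add -ed. 'help' becomes 'helped'.

helped


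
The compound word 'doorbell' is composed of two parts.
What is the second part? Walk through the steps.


Split 'doorbell' into 'door' + 'bell'. The second part is 'bell'.

bell


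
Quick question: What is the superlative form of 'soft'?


Apply superlative formation (add -est): 'soft' -> 'softest'.

softest


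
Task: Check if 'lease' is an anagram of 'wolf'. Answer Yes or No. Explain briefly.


Sorted letters of 'lease': 'aeels'
Sorted letters of 'wolf': 'flow'
They do not match.

No


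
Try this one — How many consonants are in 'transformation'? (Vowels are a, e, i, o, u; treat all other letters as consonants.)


Consonants in 'transformation': t, r, n, s, f, r, m, t, n = 9 consonants.

9


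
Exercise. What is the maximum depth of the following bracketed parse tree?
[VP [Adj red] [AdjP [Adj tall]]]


Count bracket nesting levels:
'[' at pos 0: depth = 1
'[' at pos 4: depth = 2
'[' at pos 14: depth = 2
'[' at pos 20: depth = 3
Maximum depth reached: 3

3


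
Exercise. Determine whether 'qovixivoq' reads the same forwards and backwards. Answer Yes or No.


Forward: 'qovixivoq'
Reversed: 'qovixivoq'
They are identical.

Yes


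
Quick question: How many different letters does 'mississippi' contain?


Unique letters in 'mississippi': {i, m, p, s} = 4 distinct letters.

4


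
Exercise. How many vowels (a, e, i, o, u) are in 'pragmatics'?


Vowels in 'pragmatics': a, a, i = 3 vowels.

3


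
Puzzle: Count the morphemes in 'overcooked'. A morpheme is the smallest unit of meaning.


Decomposition: over- (prefix) + cook (root) + -ed (suffix) = 3 morpheme(s)

3 morphemes


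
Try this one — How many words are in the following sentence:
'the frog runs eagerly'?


Split into words: the | frog | runs | eagerly = 4 words.

4


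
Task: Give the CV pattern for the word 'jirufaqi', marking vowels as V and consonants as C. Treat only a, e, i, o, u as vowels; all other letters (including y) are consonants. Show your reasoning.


Letter mapping: j = C, i = V, r = C, u = V, f = C, a = V, q = C, i = V.

CVCVCVCV


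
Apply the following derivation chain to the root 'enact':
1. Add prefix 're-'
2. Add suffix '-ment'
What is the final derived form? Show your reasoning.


Step 1: Add prefix 're-' to 'enact' = 'reenact'
Step 2: Add suffix '-ment' to 'reenact' = 'reenactment'

reenactment


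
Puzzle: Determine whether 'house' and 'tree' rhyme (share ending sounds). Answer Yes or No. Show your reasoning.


Rime (stressed vowel + following sounds) of 'house': -ouse = /aʊs/
Rime of 'tree': -ee = /iː/
/aʊs/ and /iː/ are different ending sounds, so the words do not rhyme.

No


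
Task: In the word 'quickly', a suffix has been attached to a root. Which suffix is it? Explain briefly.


The word 'quickly' = 'quick' (root) + '-ly' (suffix). The suffix is '-ly'.

ly


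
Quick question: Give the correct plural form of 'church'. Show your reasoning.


Apply rule: Add -es (sibilant/fricative ending). 'church' becomes 'churches'.

churches


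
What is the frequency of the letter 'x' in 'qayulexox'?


Letter 'x' in 'qayulexox': found at position(s) 7, 9 = 2 occurrence(s).

2


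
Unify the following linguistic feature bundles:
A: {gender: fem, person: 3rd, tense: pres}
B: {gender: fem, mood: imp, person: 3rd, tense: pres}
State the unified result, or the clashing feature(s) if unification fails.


Compare features:
gender: A=fem vs B=fem -> unified: fem
mood: A=_ vs B=imp -> unified: imp
person: A=3rd vs B=3rd -> unified: 3rd
tense: A=pres vs B=pres -> unified: pres
No clashes found.

Unified: {gender: fem, mood: imp, person: 3rd, tense: pres}


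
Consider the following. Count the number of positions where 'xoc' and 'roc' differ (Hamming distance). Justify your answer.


Alignment:
Position 1: 'x' vs 'r' = DIFFER
Position 2: 'o' vs 'o' = match
Position 3: 'c' vs 'c' = match
Total differences: 1

1


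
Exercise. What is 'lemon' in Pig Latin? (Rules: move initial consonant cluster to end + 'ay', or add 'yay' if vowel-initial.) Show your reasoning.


'lemon': move consonant cluster 'l' to end and add 'ay': 'emonlay'.

emonlay


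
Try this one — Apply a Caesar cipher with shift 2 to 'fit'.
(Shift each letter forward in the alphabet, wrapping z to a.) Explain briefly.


Shift each letter by 2: f -> h, i -> k, t -> v. Result: 'hkv'.

hkv


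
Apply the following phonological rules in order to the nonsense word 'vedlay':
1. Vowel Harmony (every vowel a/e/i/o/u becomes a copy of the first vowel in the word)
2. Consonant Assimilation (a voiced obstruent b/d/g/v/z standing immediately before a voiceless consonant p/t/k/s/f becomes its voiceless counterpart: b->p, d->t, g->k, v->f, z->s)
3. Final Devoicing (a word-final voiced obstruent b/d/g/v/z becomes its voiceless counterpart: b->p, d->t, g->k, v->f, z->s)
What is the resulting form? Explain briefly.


Starting form: 'vedlay'
Rule 1: Vowel Harmony: all vowels become 'e' (matching first vowel). 'vedlay' -> 'vedley'
Rule 2: Consonant Assimilation: no voiced obstruent (b/d/g/v/z) stands immediately before a voiceless consonant (p/t/k/s/f). No change.
Rule 3: Final Devoicing: final consonant 'y' is not one of the voiced obstruents b/d/g/v/z. No change.
Final form: 'vedley'

vedley


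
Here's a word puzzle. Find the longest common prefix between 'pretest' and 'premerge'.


Compare from the start: 3 characters match: 'pre'. Mismatch at position 4: 't' vs 'm'.

pre


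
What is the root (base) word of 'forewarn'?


Remove prefix 'fore' from 'forewarn' to get root 'warn'.

warn


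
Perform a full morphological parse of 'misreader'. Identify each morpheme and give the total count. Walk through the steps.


Step 1: Identify prefix: 'mis' (meaning: wrongly)
Step 2: Identify root: 'read'
Step 3: Identify suffix(es): 'er'
Decomposition: mis- (prefix: wrongly) + read (root) + -er (suffix: one who)
Total morphemes: 3

3 morphemes (mis- (prefix: wrongly) + read (root) + -er (suffix: one who))


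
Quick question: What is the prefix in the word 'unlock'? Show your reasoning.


The word 'unlock' = 'un' (prefix) + 'lock' (root). The prefix is 'un'.

un


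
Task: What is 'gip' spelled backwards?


Reverse 'gip' character by character: 'pig'.

pig


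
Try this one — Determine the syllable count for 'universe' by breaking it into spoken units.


Break 'universe' into syllables: u-ni-verse -> u | ni | verse = 3 syllables

3 syllables


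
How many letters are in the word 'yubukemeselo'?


Spell out 'yubukemeselo' and number each letter: y(1), u(2), b(3), u(4), k(5), e(6), m(7), e(8), s(9), e(10), l(11), o(12). Total: 12 letters.

12


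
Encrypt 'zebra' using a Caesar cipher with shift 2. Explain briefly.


Shift each letter by 2: z -> b, e -> g, b -> d, r -> t, a -> c. Result: 'bgdtc'.

bgdtc


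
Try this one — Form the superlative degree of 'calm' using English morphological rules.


Apply superlative formation (add -est): 'calm' -> 'calmest'.

calmest


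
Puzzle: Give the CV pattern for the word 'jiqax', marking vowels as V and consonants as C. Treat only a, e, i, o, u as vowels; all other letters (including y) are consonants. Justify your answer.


Letter mapping: j = C, i = V, q = C, a = V, x = C.

CVCVC


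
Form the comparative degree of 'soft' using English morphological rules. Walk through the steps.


Apply comparative formation (add -er): 'soft' -> 'softer'.

softer


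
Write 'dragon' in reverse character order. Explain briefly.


Reverse 'dragon' character by character: 'nogard'.

nogard


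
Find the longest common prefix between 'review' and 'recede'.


Compare from the start: 2 characters match: 're'. Mismatch at position 3: 'v' vs 'c'.

re


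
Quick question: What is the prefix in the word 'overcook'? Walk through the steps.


The word 'overcook' = 'over' (prefix) + 'cook' (root). The prefix is 'over'.

over


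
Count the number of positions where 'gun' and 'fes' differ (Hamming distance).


Alignment:
Position 1: 'g' vs 'f' = DIFFER
Position 2: 'u' vs 'e' = DIFFER
Position 3: 'n' vs 's' = DIFFER
Total differences: 3

3


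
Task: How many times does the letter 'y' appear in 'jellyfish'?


Letter 'y' in 'jellyfish': found at position(s) 5 = 1 occurrence(s).

1


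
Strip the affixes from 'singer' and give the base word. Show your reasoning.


Remove suffix '-er' from 'singer' to get root 'sing'.

sing


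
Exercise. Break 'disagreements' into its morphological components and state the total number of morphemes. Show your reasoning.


Step 1: Identify prefix: 'dis' (meaning: not/apart)
Step 2: Identify root: 'agree'
Step 3: Identify suffix(es): 'ment, s'
Decomposition: dis- (prefix: not/apart) + agree (root) + -ment (suffix: action/result) + -s (plural)
Total morphemes: 4

4 morphemes (dis- (prefix: not/apart) + agree (root) + -ment (suffix: action/result) + -s (plural))


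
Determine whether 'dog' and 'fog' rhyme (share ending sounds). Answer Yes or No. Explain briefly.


Rime (stressed vowel + following sounds) of 'dog': -og = /ɒg/
Rime of 'fog': -og = /ɒg/
/ɒg/ and /ɒg/ are the same ending sound, so the words rhyme.

Yes


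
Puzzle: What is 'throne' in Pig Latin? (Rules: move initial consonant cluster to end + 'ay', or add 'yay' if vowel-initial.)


'throne': move consonant cluster 'thr' to end and add 'ay': 'onethray'.

onethray


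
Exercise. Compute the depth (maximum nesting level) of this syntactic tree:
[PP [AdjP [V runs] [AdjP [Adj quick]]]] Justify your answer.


Count bracket nesting levels:
'[' at pos 0: depth = 1
'[' at pos 4: depth = 2
'[' at pos 10: depth = 3
'[' at pos 19: depth = 3
'[' at pos 25: depth = 4
Maximum depth reached: 4

4


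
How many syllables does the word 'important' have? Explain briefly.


Break 'important' into syllables: im-por-tant -> im | por | tant = 3 syllables

3 syllables


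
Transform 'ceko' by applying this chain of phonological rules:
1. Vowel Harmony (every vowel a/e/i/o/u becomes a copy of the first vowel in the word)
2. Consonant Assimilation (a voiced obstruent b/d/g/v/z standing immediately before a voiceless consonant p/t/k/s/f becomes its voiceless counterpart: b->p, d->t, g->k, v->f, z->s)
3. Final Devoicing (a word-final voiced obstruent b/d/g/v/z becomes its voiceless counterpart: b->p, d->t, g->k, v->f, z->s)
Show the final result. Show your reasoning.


Starting form: 'ceko'
Rule 1: Vowel Harmony: all vowels become 'e' (matching first vowel). 'ceko' -> 'ceke'
Rule 2: Consonant Assimilation: no voiced obstruent (b/d/g/v/z) stands immediately before a voiceless consonant (p/t/k/s/f). No change.
Rule 3: Final Devoicing: the word ends in the vowel 'e', not a consonant. No change.
Final form: 'ceke'

ceke


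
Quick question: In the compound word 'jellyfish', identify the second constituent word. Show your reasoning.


Split 'jellyfish' into 'jelly' + 'fish'. The second part is 'fish'.

fish


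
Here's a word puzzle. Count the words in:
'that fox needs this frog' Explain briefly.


Split into words: that | fox | needs | this | frog = 5 words.

5


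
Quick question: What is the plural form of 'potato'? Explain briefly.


Apply rule: Add -es (consonant + o). 'potato' becomes 'potatoes'.

potatoes


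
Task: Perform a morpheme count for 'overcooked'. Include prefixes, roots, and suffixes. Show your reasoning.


Decomposition: over- (prefix) + cook (root) + -ed (suffix) = 3 morpheme(s)

3 morphemes


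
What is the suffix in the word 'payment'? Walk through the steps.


The word 'payment' = 'pay' (root) + '-ment' (suffix). The suffix is '-ment'.

ment


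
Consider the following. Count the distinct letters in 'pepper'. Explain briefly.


Unique letters in 'pepper': {e, p, r} = 3 distinct letters.

3


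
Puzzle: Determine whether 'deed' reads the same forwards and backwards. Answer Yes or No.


Forward: 'deed'
Reversed: 'deed'
They are identical.

Yes


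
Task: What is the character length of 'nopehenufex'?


Spell out 'nopehenufex' and number each letter: n(1), o(2), p(3), e(4), h(5), e(6), n(7), u(8), f(9), e(10), x(11). Total: 11 letters.

11


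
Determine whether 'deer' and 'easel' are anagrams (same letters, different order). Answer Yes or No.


Sorted letters of 'deer': 'deer'
Sorted letters of 'easel': 'aeels'
They do not match.

No


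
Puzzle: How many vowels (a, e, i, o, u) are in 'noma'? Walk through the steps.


Vowels in 'noma': o, a = 2 vowels.

2


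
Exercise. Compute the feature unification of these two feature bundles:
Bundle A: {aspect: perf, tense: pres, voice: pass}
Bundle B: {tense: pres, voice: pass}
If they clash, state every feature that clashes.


Compare features:
aspect: A=perf vs B=_ -> unified: perf
tense: A=pres vs B=pres -> unified: pres
voice: A=pass vs B=pass -> unified: pass
No clashes found.

Unified: {aspect: perf, tense: pres, voice: pass}


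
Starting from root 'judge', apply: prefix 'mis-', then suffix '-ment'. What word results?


Step 1: Add prefix 'mis-' to 'judge' = 'misjudge'
Step 2: Add suffix '-ment' to 'misjudge' = 'misjudgment'

misjudgment


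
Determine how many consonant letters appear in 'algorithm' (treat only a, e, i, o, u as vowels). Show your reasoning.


Consonants in 'algorithm': l, g, r, t, h, m = 6 consonants.

6


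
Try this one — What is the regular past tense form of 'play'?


Apply rule: Add -ed. 'play' becomes 'played'.

played


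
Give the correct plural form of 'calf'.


Apply rule: Change -f to -ves. 'calf' becomes 'calves'.

calves


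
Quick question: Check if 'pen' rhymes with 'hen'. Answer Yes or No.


Rime (stressed vowel + following sounds) of 'pen': -en = /ɛn/
Rime of 'hen': -en = /ɛn/
/ɛn/ and /ɛn/ are the same ending sound, so the words rhyme.

Yes


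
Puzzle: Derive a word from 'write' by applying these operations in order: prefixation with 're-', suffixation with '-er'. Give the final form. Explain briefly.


Step 1: Add prefix 're-' to 'write' = 'rewrite'
Step 2: Add suffix '-er' to 'rewrite' = 'rewriter'

rewriter


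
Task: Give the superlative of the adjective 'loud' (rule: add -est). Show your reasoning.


Apply superlative formation (add -est): 'loud' -> 'loudest'.

loudest


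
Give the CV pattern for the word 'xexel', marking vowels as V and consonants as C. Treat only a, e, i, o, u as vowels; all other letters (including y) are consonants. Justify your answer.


Letter mapping: x = C, e = V, x = C, e = V, l = C.

CVCVC


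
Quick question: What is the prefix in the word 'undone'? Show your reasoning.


The word 'undone' = 'un' (prefix) + 'done' (root). The prefix is 'un'.

un


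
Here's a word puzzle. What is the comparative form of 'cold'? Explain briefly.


Apply comparative formation (add -er): 'cold' -> 'colder'.

colder


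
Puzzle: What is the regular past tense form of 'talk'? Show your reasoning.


Apply rule: Add -ed. 'talk' becomes 'talked'.

talked


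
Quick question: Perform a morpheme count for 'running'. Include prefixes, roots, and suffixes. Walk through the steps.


Decomposition: run (root) + -ing (suffix) = 2 morpheme(s)

2 morphemes


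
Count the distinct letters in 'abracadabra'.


Unique letters in 'abracadabra': {a, b, c, d, r} = 5 distinct letters.

5


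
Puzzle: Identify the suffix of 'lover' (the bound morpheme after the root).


The word 'lover' = 'love' (root) + '-er' (suffix). The suffix is '-er'.

er


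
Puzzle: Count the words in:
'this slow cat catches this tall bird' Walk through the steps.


Split into words: this | slow | cat | catches | this | tall | bird = 7 words.

7


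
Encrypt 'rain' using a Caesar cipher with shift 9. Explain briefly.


Shift each letter by 9: r -> a, a -> j, i -> r, n -> w. Result: 'ajrw'.

ajrw


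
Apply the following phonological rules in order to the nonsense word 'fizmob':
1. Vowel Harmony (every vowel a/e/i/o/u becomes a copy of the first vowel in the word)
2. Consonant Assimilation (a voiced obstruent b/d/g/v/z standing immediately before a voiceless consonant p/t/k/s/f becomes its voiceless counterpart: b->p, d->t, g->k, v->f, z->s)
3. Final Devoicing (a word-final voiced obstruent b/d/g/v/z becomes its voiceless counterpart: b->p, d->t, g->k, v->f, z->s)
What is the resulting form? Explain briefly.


Starting form: 'fizmob'
Rule 1: Vowel Harmony: all vowels become 'i' (matching first vowel). 'fizmob' -> 'fizmib'
Rule 2: Consonant Assimilation: no voiced obstruent (b/d/g/v/z) stands immediately before a voiceless consonant (p/t/k/s/f). No change.
Rule 3: Final Devoicing: word-final voiced obstruent 'b' becomes voiceless 'p'. 'fizmib' -> 'fizmip'
Final form: 'fizmip'

fizmip


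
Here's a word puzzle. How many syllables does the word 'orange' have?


Break 'orange' into syllables: or-ange -> or | ange = 2 syllables

2 syllables


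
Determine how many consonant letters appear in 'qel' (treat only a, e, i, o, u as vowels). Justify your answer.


Consonants in 'qel': q, l = 2 consonants.

2


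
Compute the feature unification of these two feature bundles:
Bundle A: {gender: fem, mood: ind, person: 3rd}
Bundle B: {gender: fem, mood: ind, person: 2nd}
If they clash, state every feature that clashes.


Compare features:
gender: A=fem vs B=fem -> unified: fem
mood: A=ind vs B=ind -> unified: ind
person: A=3rd vs B=2nd -> CLASH
Clash detected on feature 'person' (3rd vs 2nd); unification fails.

CLASH on 'person' (3rd vs 2nd)


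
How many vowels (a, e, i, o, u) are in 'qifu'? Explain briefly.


Vowels in 'qifu': i, u = 2 vowels.

2


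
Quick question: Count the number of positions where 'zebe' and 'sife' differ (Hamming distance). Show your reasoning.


Alignment:
Position 1: 'z' vs 's' = DIFFER
Position 2: 'e' vs 'i' = DIFFER
Position 3: 'b' vs 'f' = DIFFER
Position 4: 'e' vs 'e' = match
Total differences: 3

3


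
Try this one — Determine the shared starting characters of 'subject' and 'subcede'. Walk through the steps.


Compare from the start: 3 characters match: 'sub'. Mismatch at position 4: 'j' vs 'c'.

sub


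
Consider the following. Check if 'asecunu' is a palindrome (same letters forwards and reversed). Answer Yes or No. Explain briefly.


Forward: 'asecunu'
Reversed: 'unucesa'
They differ.

No


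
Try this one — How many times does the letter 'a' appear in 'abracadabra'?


Letter 'a' in 'abracadabra': found at position(s) 1, 4, 6, 8, 11 = 5 occurrence(s).

5


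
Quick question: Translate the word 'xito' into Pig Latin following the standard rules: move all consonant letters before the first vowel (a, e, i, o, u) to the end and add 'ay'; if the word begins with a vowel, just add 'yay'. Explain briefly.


'xito': move consonant cluster 'x' to end and add 'ay': 'itoxay'.

itoxay


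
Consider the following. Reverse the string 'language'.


Reverse 'language' character by character: 'egaugnal'.

egaugnal


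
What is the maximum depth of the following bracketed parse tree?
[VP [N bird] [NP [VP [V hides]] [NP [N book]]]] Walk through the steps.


Count bracket nesting levels:
'[' at pos 0: depth = 1
'[' at pos 4: depth = 2
'[' at pos 13: depth = 2
'[' at pos 17: depth = 3
'[' at pos 21: depth = 4
'[' at pos 32: depth = 3
'[' at pos 36: depth = 4
Maximum depth reached: 4

4


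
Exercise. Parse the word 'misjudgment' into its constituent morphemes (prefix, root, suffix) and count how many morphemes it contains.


Step 1: Identify prefix: 'mis' (meaning: wrongly)
Step 2: Identify root: 'judge'
Step 3: Identify suffix(es): 'ment'
Decomposition: mis- (prefix: wrongly) + judge (root) + -ment (suffix: action/result)
Total morphemes: 3

3 morphemes (mis- (prefix: wrongly) + judge (root) + -ment (suffix: action/result))


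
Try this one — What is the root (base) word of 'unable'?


Remove prefix 'un' from 'unable' to get root 'able'.

able


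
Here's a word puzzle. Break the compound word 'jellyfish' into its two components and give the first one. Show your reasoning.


Split 'jellyfish' into 'jelly' + 'fish'. The first part is 'jelly'.

jelly


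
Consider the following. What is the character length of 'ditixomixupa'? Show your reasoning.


Spell out 'ditixomixupa' and number each letter: d(1), i(2), t(3), i(4), x(5), o(6), m(7), i(8), x(9), u(10), p(11), a(12). Total: 12 letters.

12


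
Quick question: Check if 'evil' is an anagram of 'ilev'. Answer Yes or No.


Sorted letters of 'evil': 'eilv'
Sorted letters of 'ilev': 'eilv'
They match.

Yes


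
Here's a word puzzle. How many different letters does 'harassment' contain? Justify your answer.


Unique letters in 'harassment': {a, e, h, m, n, r, s, t} = 8 distinct letters.

8


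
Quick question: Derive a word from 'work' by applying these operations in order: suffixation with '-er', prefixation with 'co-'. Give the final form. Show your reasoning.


Step 1: Add suffix '-er' to 'work' = 'worker'
Step 2: Add prefix 'co-' to 'worker' = 'coworker'

coworker


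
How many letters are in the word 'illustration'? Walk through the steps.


Spell out 'illustration' and number each letter: i(1), l(2), l(3), u(4), s(5), t(6), r(7), a(8), t(9), i(10), o(11), n(12). Total: 12 letters.

12


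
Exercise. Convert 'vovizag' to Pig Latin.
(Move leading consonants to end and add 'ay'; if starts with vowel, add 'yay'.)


'vovizag': move consonant cluster 'v' to end and add 'ay': 'ovizagvay'.

ovizagvay


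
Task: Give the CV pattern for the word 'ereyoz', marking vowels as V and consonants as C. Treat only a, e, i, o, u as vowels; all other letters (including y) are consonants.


Letter mapping: e = V, r = C, e = V, y = C, o = V, z = C.

VCVCVC


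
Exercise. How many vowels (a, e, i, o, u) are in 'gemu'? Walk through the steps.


Vowels in 'gemu': e, u = 2 vowels.

2


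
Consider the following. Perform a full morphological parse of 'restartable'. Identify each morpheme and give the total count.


Step 1: Identify prefix: 're' (meaning: again)
Step 2: Identify root: 'start'
Step 3: Identify suffix(es): 'able'
Decomposition: re- (prefix: again) + start (root) + -able (suffix: capable of)
Total morphemes: 3

3 morphemes (re- (prefix: again) + start (root) + -able (suffix: capable of))


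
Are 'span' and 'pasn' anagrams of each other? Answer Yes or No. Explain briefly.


Sorted letters of 'span': 'anps'
Sorted letters of 'pasn': 'anps'
They match.

Yes


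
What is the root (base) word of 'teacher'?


Remove suffix '-er' from 'teacher' to get root 'teach'.

teach


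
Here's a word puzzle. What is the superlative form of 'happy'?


Apply superlative formation (consonant + y: change y to i, add -est): 'happy' -> 'happiest'.

happiest


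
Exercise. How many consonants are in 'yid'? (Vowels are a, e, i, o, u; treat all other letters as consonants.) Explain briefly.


Consonants in 'yid': y, d = 2 consonants.

2


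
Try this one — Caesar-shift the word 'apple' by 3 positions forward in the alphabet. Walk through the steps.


Shift each letter by 3: a -> d, p -> s, p -> s, l -> o, e -> h. Result: 'dssoh'.

dssoh


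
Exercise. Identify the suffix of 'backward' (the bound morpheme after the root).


The word 'backward' = 'back' (root) + '-ward' (suffix). The suffix is '-ward'.

ward


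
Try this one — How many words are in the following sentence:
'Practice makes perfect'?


Split into words: Practice | makes | perfect = 3 words.

3


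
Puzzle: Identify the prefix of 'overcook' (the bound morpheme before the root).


The word 'overcook' = 'over' (prefix) + 'cook' (root). The prefix is 'over'.

over


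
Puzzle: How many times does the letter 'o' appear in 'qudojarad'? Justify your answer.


Letter 'o' in 'qudojarad': found at position(s) 4 = 1 occurrence(s).

1


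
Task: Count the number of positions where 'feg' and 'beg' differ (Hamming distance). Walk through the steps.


Alignment:
Position 1: 'f' vs 'b' = DIFFER
Position 2: 'e' vs 'e' = match
Position 3: 'g' vs 'g' = match
Total differences: 1

1


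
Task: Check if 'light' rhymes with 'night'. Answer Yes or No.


Rime (stressed vowel + following sounds) of 'light': -ight = /aɪt/
Rime of 'night': -ight = /aɪt/
/aɪt/ and /aɪt/ are the same ending sound, so the words rhyme.

Yes


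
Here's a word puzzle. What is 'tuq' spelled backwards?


Reverse 'tuq' character by character: 'qut'.

qut


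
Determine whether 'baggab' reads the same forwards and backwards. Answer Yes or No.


Forward: 'baggab'
Reversed: 'baggab'
They are identical.

Yes


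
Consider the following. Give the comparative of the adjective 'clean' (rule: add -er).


Apply comparative formation (add -er): 'clean' -> 'cleaner'.

cleaner


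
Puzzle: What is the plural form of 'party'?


Apply rule: Change -y to -ies (consonant + y). 'party' becomes 'parties'.

parties


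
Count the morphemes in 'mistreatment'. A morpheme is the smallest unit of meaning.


Decomposition: mis- (prefix) + treat (root) + -ment (suffix) = 3 morpheme(s)

3 morphemes


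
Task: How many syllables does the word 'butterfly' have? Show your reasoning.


Break 'butterfly' into syllables: but-ter-fly -> but | ter | fly = 3 syllables

3 syllables


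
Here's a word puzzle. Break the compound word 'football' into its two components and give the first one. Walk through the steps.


Split 'football' into 'foot' + 'ball'. The first part is 'foot'.

foot
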